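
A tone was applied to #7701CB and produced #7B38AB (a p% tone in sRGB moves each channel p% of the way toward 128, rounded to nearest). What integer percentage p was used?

43%

#7701CB is rgb(119, 1, 203); #7B38AB is rgb(123, 56, 171).
On the G channel (widest range): 56 ≈ 1 + (p/100)(128 − 1), so p ≈ 100×(56 − 1)/(128 − 1) = 5500/127 = 43.31.
p = 43 reproduces all three channels after rounding.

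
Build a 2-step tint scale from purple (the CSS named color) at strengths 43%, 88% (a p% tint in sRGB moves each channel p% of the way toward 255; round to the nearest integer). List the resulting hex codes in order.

CSS purple is rgb(128, 0, 128).
43%: (128 + 54.61 = 182.61→183, 0 + 109.65 = 109.65→110, 128 + 54.61 = 182.61→183) → #B76EB7
88%: (128 + 111.76 = 239.76→240, 0 + 224.4 = 224.4→224, 128 + 111.76 = 239.76→240) → #F0E0F0

#B76EB7, #F0E0F0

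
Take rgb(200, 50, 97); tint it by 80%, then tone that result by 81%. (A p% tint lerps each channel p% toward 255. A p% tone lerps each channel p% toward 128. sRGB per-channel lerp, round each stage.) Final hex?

#969092

Lerp each channel 80% toward 255:
  R: 200 + 0.8×(255−200) = 200 + 44 = 244 → 244
  G: 50 + 164 = 214 → 214
  B: 97 + 0.8×(255−97) = 97 + 126.4 = 223.4 → 223
After the tint: rgb(244, 214, 223) = #f4d6df.
An 81% tone moves each channel 81% toward 128:
  R: 244 + 0.81×(128−244) = 244 − 93.96 = 150.04 → 150
  G: 214 − 69.66 = 144.34 → 144
  B: 223 − 76.95 = 146.05 → 146
rgb(150, 144, 146) = #969092.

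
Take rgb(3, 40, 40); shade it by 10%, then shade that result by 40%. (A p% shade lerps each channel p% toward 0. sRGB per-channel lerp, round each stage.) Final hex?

#021616

A 10% shade moves each channel 10% toward 0:
  R: 3 − 0.3 = 2.7 → 3
  G: 40 − 4 = 36 → 36
  B: 40 + 0.1×(0−40) = 40 − 4 = 36 → 36
After the shade: rgb(3, 36, 36) = #032424.
Per channel, c → c + 0.4(0 − c):
  R: 3 + 0.4×(0−3) = 3 − 1.2 = 1.8 → 2
  G: 36 + 0.4×(0−36) = 36 − 14.4 = 21.6 → 22
  B: 36 + 0.4×(0−36) = 36 − 14.4 = 21.6 → 22
rgb(2, 22, 22) = #021616.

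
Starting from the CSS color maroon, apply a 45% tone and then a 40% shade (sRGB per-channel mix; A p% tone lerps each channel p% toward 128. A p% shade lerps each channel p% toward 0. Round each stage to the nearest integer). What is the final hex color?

CSS maroon is rgb(128, 0, 0).
A 45% tone moves each channel 45% toward 128:
  R: 128 + 0 = 128 → 128
  G: 0 + 57.6 = 57.6 → 58
  B: 0 + 0.45×(128−0) = 0 + 57.6 = 57.6 → 58
After the tone: rgb(128, 58, 58) = #803a3a.
A 40% shade moves each channel 40% toward 0:
  R: 128 − 51.2 = 76.8 → 77
  G: 58 + 0.4×(0−58) = 58 − 23.2 = 34.8 → 35
  B: 58 + 0.4×(0−58) = 58 − 23.2 = 34.8 → 35
rgb(77, 35, 35) = #4d2323.

#4d2323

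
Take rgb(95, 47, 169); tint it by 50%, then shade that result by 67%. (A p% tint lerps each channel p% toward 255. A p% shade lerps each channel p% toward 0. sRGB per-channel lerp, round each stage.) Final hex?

#3a3246

Lerp each channel 50% toward 255:
  R: 95 + 80 = 175 → 175
  G: 47 + 0.5×(255−47) = 47 + 104 = 151 → 151
  B: 169 + 0.5×(255−169) = 169 + 43 = 212 → 212
After the tint: rgb(175, 151, 212) = #af97d4.
Lerp each channel 67% toward 0:
  R: 175 − 117.25 = 57.75 → 58
  G: 151 + 0.67×(0−151) = 151 − 101.17 = 49.83 → 50
  B: 212 − 142.04 = 69.96 → 70
rgb(58, 50, 70) = #3a3246.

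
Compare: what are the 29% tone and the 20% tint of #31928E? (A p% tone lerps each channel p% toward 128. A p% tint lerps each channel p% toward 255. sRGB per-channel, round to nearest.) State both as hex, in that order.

#488D8A, #5AA8A5

#31928E is rgb(49, 146, 142).
29% tone:
  R: 49 + 22.91 = 71.91 → 72
  G: 146 + 0.29×(128−146) = 146 − 5.22 = 140.78 → 141
  B: 142 + 0.29×(128−142) = 142 − 4.06 = 137.94 → 138
  → #488D8A
20% tint:
  R: 49 + 0.2×(255−49) = 49 + 41.2 = 90.2 → 90
  G: 146 + 0.2×(255−146) = 146 + 21.8 = 167.8 → 168
  B: 142 + 22.6 = 164.6 → 165
  → #5AA8A5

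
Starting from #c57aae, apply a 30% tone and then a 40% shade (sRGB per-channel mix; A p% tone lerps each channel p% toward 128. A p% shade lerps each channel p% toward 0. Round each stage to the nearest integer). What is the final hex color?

#6a4a60

#c57aae is rgb(197, 122, 174).
A 30% tone moves each channel 30% toward 128:
  R: 197 + 0.3×(128−197) = 197 − 20.7 = 176.3 → 176
  G: 122 + 0.3×(128−122) = 122 + 1.8 = 123.8 → 124
  B: 174 + 0.3×(128−174) = 174 − 13.8 = 160.2 → 160
After the tone: rgb(176, 124, 160) = #b07ca0.
Per channel, c → c + 0.4(0 − c):
  R: 176 − 70.4 = 105.6 → 106
  G: 124 + 0.4×(0−124) = 124 − 49.6 = 74.4 → 74
  B: 160 + 0.4×(0−160) = 160 − 64 = 96 → 96
rgb(106, 74, 96) = #6a4a60.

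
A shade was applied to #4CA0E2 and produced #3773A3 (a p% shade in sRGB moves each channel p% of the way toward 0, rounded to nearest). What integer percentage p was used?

#4CA0E2 is rgb(76, 160, 226); #3773A3 is rgb(55, 115, 163).
On the B channel (widest range): 163 ≈ 226 + (p/100)(0 − 226), so p ≈ 100×(163 − 226)/(0 − 226) = -6300/-226 = 27.88.
p = 28 reproduces all three channels after rounding.

28%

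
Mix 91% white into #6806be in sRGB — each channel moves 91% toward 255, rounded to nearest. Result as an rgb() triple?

rgb(241, 233, 249)

#6806be is rgb(104, 6, 190).
Lerp each channel 91% toward 255:
  R: 104 + 137.41 = 241.41 → 241
  G: 6 + 0.91×(255−6) = 6 + 226.59 = 232.59 → 233
  B: 190 + 0.91×(255−190) = 190 + 59.15 = 249.15 → 249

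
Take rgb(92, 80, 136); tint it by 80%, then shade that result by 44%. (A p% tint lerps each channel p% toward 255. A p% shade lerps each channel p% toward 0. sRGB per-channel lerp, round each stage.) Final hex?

Lerp each channel 80% toward 255:
  R: 92 + 0.8×(255−92) = 92 + 130.4 = 222.4 → 222
  G: 80 + 0.8×(255−80) = 80 + 140 = 220 → 220
  B: 136 + 0.8×(255−136) = 136 + 95.2 = 231.2 → 231
After the tint: rgb(222, 220, 231) = #dedce7.
Per channel, c → c + 0.44(0 − c):
  R: 222 + 0.44×(0−222) = 222 − 97.68 = 124.32 → 124
  G: 220 + 0.44×(0−220) = 220 − 96.8 = 123.2 → 123
  B: 231 − 101.64 = 129.36 → 129
rgb(124, 123, 129) = #7c7b81.

#7c7b81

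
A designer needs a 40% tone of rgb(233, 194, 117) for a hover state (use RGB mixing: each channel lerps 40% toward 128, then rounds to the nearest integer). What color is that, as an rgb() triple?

rgb(191, 168, 121)

Lerp each channel 40% toward 128:
  R: 233 + 0.4×(128−233) = 233 − 42 = 191 → 191
  G: 194 + 0.4×(128−194) = 194 − 26.4 = 167.6 → 168
  B: 117 + 0.4×(128−117) = 117 + 4.4 = 121.4 → 121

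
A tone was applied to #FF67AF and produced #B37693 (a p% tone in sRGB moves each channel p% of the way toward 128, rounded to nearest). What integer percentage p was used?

#FF67AF is rgb(255, 103, 175); #B37693 is rgb(179, 118, 147).
On the R channel (widest range): 179 ≈ 255 + (p/100)(128 − 255), so p ≈ 100×(179 − 255)/(128 − 255) = -7600/-127 = 59.84.
p = 60 reproduces all three channels after rounding.

60%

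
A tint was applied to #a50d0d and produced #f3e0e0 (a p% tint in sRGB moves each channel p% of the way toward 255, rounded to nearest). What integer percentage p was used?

#a50d0d is rgb(165, 13, 13); #f3e0e0 is rgb(243, 224, 224).
On the G channel (widest range): 224 ≈ 13 + (p/100)(255 − 13), so p ≈ 100×(224 − 13)/(255 − 13) = 21100/242 = 87.19.
p = 87 reproduces all three channels after rounding.

87%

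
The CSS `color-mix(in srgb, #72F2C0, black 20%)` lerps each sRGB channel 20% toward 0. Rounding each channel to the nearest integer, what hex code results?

#5BC29A

#72F2C0 is rgb(114, 242, 192).
Lerp each channel 20% toward 0:
  R: 114 + 0.2×(0−114) = 114 − 22.8 = 91.2 → 91
  G: 242 − 48.4 = 193.6 → 194
  B: 192 − 38.4 = 153.6 → 154
rgb(91, 194, 154) = #5BC29A.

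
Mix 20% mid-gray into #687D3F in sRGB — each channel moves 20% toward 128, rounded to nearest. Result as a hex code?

#6D7E4C

#687D3F is rgb(104, 125, 63).
Per channel, c → c + 0.2(128 − c):
  R: 104 + 4.8 = 108.8 → 109
  G: 125 + 0.6 = 125.6 → 126
  B: 63 + 0.2×(128−63) = 63 + 13 = 76 → 76
rgb(109, 126, 76) = #6D7E4C.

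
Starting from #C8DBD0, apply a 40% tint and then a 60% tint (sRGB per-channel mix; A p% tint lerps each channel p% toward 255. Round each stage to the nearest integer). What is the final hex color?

#F2F6F4

#C8DBD0 is rgb(200, 219, 208).
Lerp each channel 40% toward 255:
  R: 200 + 0.4×(255−200) = 200 + 22 = 222 → 222
  G: 219 + 0.4×(255−219) = 219 + 14.4 = 233.4 → 233
  B: 208 + 18.8 = 226.8 → 227
After the tint: rgb(222, 233, 227) = #DEE9E3.
Lerp each channel 60% toward 255:
  R: 222 + 0.6×(255−222) = 222 + 19.8 = 241.8 → 242
  G: 233 + 0.6×(255−233) = 233 + 13.2 = 246.2 → 246
  B: 227 + 16.8 = 243.8 → 244
rgb(242, 246, 244) = #F2F6F4.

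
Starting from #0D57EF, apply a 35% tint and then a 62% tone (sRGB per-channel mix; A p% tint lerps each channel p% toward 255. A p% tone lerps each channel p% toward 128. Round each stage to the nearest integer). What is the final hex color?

#0D57EF is rgb(13, 87, 239).
A 35% tint moves each channel 35% toward 255:
  R: 13 + 0.35×(255−13) = 13 + 84.7 = 97.7 → 98
  G: 87 + 58.8 = 145.8 → 146
  B: 239 + 5.6 = 244.6 → 245
After the tint: rgb(98, 146, 245) = #6292F5.
Lerp each channel 62% toward 128:
  R: 98 + 0.62×(128−98) = 98 + 18.6 = 116.6 → 117
  G: 146 − 11.16 = 134.84 → 135
  B: 245 − 72.54 = 172.46 → 172
rgb(117, 135, 172) = #7587AC.

#7587AC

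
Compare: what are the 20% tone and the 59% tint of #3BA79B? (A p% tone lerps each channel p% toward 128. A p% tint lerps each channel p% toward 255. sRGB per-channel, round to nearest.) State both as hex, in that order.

#499F96, #AFDBD6

#3BA79B is rgb(59, 167, 155).
20% tone:
  R: 59 + 0.2×(128−59) = 59 + 13.8 = 72.8 → 73
  G: 167 − 7.8 = 159.2 → 159
  B: 155 + 0.2×(128−155) = 155 − 5.4 = 149.6 → 150
  → #499F96
59% tint:
  R: 59 + 0.59×(255−59) = 59 + 115.64 = 174.64 → 175
  G: 167 + 51.92 = 218.92 → 219
  B: 155 + 0.59×(255−155) = 155 + 59 = 214 → 214
  → #AFDBD6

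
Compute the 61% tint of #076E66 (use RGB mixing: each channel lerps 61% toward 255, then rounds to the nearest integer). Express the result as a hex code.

#9EC6C3

#076E66 is rgb(7, 110, 102).
A 61% tint moves each channel 61% toward 255:
  R: 7 + 0.61×(255−7) = 7 + 151.28 = 158.28 → 158
  G: 110 + 0.61×(255−110) = 110 + 88.45 = 198.45 → 198
  B: 102 + 93.33 = 195.33 → 195
rgb(158, 198, 195) = #9EC6C3.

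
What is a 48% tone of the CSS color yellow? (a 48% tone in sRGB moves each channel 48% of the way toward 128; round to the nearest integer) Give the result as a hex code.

#c2c23d

CSS yellow is rgb(255, 255, 0).
Per channel, c → c + 0.48(128 − c):
  R: 255 + 0.48×(128−255) = 255 − 60.96 = 194.04 → 194
  G: 255 − 60.96 = 194.04 → 194
  B: 0 + 61.44 = 61.44 → 61
rgb(194, 194, 61) = #c2c23d.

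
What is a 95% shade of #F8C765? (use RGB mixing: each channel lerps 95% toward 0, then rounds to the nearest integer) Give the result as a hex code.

#F8C765 is rgb(248, 199, 101).
Per channel, c → c + 0.95(0 − c):
  R: 248 + 0.95×(0−248) = 248 − 235.6 = 12.4 → 12
  G: 199 − 189.05 = 9.95 → 10
  B: 101 + 0.95×(0−101) = 101 − 95.95 = 5.05 → 5
rgb(12, 10, 5) = #0C0A05.

#0C0A05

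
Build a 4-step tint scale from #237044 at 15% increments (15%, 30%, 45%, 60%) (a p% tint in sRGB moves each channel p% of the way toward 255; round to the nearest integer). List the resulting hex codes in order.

#237044 is rgb(35, 112, 68).
15%: (35 + 33 = 68→68, 112 + 21.45 = 133.45→133, 68 + 28.05 = 96.05→96) → #448560
30%: (35 + 66 = 101→101, 112 + 42.9 = 154.9→155, 68 + 56.1 = 124.1→124) → #659b7c
45%: (35 + 99 = 134→134, 112 + 64.35 = 176.35→176, 68 + 84.15 = 152.15→152) → #86b098
60%: (35 + 132 = 167→167, 112 + 85.8 = 197.8→198, 68 + 112.2 = 180.2→180) → #a7c6b4

#448560, #659b7c, #86b098, #a7c6b4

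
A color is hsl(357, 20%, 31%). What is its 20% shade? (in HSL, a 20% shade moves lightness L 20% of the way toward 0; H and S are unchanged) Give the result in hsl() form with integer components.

hsl(357, 20%, 25%)

L moves 20% from 31 toward 0: 31 − 6.2 = 24.8 → 25.
H and S are unchanged.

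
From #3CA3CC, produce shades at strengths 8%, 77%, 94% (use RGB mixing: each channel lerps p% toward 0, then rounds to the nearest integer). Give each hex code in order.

#3796BC, #0E252F, #040A0C

#3CA3CC is rgb(60, 163, 204).
8%: (60 − 4.8 = 55.2→55, 163 − 13.04 = 149.96→150, 204 − 16.32 = 187.68→188) → #3796BC
77%: (60 − 46.2 = 13.8→14, 163 − 125.51 = 37.49→37, 204 − 157.08 = 46.92→47) → #0E252F
94%: (60 − 56.4 = 3.6→4, 163 − 153.22 = 9.78→10, 204 − 191.76 = 12.24→12) → #040A0C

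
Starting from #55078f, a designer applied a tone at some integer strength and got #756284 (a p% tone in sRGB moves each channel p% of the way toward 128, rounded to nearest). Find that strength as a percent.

#55078f is rgb(85, 7, 143); #756284 is rgb(117, 98, 132).
On the G channel (widest range): 98 ≈ 7 + (p/100)(128 − 7), so p ≈ 100×(98 − 7)/(128 − 7) = 9100/121 = 75.21.
p = 75 reproduces all three channels after rounding.

75%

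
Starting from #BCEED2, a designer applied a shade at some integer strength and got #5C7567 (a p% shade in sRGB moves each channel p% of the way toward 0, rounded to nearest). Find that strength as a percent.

51%

#BCEED2 is rgb(188, 238, 210); #5C7567 is rgb(92, 117, 103).
On the G channel (widest range): 117 ≈ 238 + (p/100)(0 − 238), so p ≈ 100×(117 − 238)/(0 − 238) = -12100/-238 = 50.84.
p = 51 reproduces all three channels after rounding.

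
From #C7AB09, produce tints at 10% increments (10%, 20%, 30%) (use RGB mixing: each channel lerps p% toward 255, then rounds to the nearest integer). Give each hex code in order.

#C7AB09 is rgb(199, 171, 9).
10%: (199 + 5.6 = 204.6→205, 171 + 8.4 = 179.4→179, 9 + 24.6 = 33.6→34) → #CDB322
20%: (199 + 11.2 = 210.2→210, 171 + 16.8 = 187.8→188, 9 + 49.2 = 58.2→58) → #D2BC3A
30%: (199 + 16.8 = 215.8→216, 171 + 25.2 = 196.2→196, 9 + 73.8 = 82.8→83) → #D8C453

#CDB322, #D2BC3A, #D8C453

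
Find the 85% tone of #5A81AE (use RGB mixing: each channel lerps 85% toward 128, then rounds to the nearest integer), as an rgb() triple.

#5A81AE is rgb(90, 129, 174).
Per channel, c → c + 0.85(128 − c):
  R: 90 + 32.3 = 122.3 → 122
  G: 129 + 0.85×(128−129) = 129 − 0.85 = 128.15 → 128
  B: 174 + 0.85×(128−174) = 174 − 39.1 = 134.9 → 135

rgb(122, 128, 135)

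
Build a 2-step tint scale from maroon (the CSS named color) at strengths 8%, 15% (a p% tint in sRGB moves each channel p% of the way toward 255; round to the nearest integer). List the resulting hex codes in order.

#8A1414, #932626

CSS maroon is rgb(128, 0, 0).
8%: (128 + 10.16 = 138.16→138, 0 + 20.4 = 20.4→20, 0 + 20.4 = 20.4→20) → #8A1414
15%: (128 + 19.05 = 147.05→147, 0 + 38.25 = 38.25→38, 0 + 38.25 = 38.25→38) → #932626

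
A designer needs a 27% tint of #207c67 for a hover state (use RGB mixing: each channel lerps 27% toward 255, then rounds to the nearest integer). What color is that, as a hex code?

#5c9f90

#207c67 is rgb(32, 124, 103).
Lerp each channel 27% toward 255:
  R: 32 + 0.27×(255−32) = 32 + 60.21 = 92.21 → 92
  G: 124 + 0.27×(255−124) = 124 + 35.37 = 159.37 → 159
  B: 103 + 41.04 = 144.04 → 144
rgb(92, 159, 144) = #5c9f90.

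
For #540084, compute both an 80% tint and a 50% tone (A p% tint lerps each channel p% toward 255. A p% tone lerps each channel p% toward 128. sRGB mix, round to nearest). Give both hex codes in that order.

#ddcce6, #6a4082

#540084 is rgb(84, 0, 132).
80% tint:
  R: 84 + 0.8×(255−84) = 84 + 136.8 = 220.8 → 221
  G: 0 + 0.8×(255−0) = 0 + 204 = 204 → 204
  B: 132 + 98.4 = 230.4 → 230
  → #ddcce6
50% tone:
  R: 84 + 0.5×(128−84) = 84 + 22 = 106 → 106
  G: 0 + 64 = 64 → 64
  B: 132 + 0.5×(128−132) = 132 − 2 = 130 → 130
  → #6a4082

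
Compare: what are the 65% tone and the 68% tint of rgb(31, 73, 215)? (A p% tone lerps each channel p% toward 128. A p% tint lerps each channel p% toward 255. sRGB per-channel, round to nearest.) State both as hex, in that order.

65% tone:
  R: 31 + 0.65×(128−31) = 31 + 63.05 = 94.05 → 94
  G: 73 + 0.65×(128−73) = 73 + 35.75 = 108.75 → 109
  B: 215 + 0.65×(128−215) = 215 − 56.55 = 158.45 → 158
  → #5E6D9E
68% tint:
  R: 31 + 0.68×(255−31) = 31 + 152.32 = 183.32 → 183
  G: 73 + 123.76 = 196.76 → 197
  B: 215 + 27.2 = 242.2 → 242
  → #B7C5F2

#5E6D9E, #B7C5F2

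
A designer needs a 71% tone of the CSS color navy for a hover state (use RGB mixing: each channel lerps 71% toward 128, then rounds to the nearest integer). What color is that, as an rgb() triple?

rgb(91, 91, 128)

CSS navy is rgb(0, 0, 128).
Per channel, c → c + 0.71(128 − c):
  R: 0 + 90.88 = 90.88 → 91
  G: 0 + 0.71×(128−0) = 0 + 90.88 = 90.88 → 91
  B: 128 + 0.71×(128−128) = 128 + 0 = 128 → 128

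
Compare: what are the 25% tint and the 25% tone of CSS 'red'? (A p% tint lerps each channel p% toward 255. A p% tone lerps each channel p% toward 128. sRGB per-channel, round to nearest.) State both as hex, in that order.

CSS red is rgb(255, 0, 0).
25% tint:
  R: 255 + 0 = 255 → 255
  G: 0 + 0.25×(255−0) = 0 + 63.75 = 63.75 → 64
  B: 0 + 0.25×(255−0) = 0 + 63.75 = 63.75 → 64
  → #FF4040
25% tone:
  R: 255 + 0.25×(128−255) = 255 − 31.75 = 223.25 → 223
  G: 0 + 0.25×(128−0) = 0 + 32 = 32 → 32
  B: 0 + 0.25×(128−0) = 0 + 32 = 32 → 32
  → #DF2020

#FF4040, #DF2020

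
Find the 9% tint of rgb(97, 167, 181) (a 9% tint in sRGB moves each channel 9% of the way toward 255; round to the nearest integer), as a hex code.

#6FAFBC

A 9% tint moves each channel 9% toward 255:
  R: 97 + 0.09×(255−97) = 97 + 14.22 = 111.22 → 111
  G: 167 + 7.92 = 174.92 → 175
  B: 181 + 0.09×(255−181) = 181 + 6.66 = 187.66 → 188
rgb(111, 175, 188) = #6FAFBC.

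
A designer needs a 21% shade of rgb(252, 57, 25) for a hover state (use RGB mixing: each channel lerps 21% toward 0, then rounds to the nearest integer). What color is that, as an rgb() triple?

rgb(199, 45, 20)

A 21% shade moves each channel 21% toward 0:
  R: 252 + 0.21×(0−252) = 252 − 52.92 = 199.08 → 199
  G: 57 + 0.21×(0−57) = 57 − 11.97 = 45.03 → 45
  B: 25 + 0.21×(0−25) = 25 − 5.25 = 19.75 → 20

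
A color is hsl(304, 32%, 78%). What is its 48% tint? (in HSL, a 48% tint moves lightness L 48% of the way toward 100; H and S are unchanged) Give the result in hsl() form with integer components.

L moves 48% from 78 toward 100: 78 + 10.56 = 88.56 → 89.
H and S are unchanged.

hsl(304, 32%, 89%)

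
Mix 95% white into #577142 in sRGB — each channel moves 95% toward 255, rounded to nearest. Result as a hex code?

#577142 is rgb(87, 113, 66).
Per channel, c → c + 0.95(255 − c):
  R: 87 + 159.6 = 246.6 → 247
  G: 113 + 0.95×(255−113) = 113 + 134.9 = 247.9 → 248
  B: 66 + 0.95×(255−66) = 66 + 179.55 = 245.55 → 246
rgb(247, 248, 246) = #f7f8f6.

#f7f8f6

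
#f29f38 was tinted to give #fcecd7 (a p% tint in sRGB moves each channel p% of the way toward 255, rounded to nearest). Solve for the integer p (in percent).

80%

#f29f38 is rgb(242, 159, 56); #fcecd7 is rgb(252, 236, 215).
On the B channel (widest range): 215 ≈ 56 + (p/100)(255 − 56), so p ≈ 100×(215 − 56)/(255 − 56) = 15900/199 = 79.90.
p = 80 reproduces all three channels after rounding.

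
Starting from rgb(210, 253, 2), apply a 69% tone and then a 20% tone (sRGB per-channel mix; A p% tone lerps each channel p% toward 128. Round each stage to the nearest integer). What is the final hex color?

Lerp each channel 69% toward 128:
  R: 210 + 0.69×(128−210) = 210 − 56.58 = 153.42 → 153
  G: 253 − 86.25 = 166.75 → 167
  B: 2 + 0.69×(128−2) = 2 + 86.94 = 88.94 → 89
After the tone: rgb(153, 167, 89) = #99a759.
Per channel, c → c + 0.2(128 − c):
  R: 153 + 0.2×(128−153) = 153 − 5 = 148 → 148
  G: 167 − 7.8 = 159.2 → 159
  B: 89 + 0.2×(128−89) = 89 + 7.8 = 96.8 → 97
rgb(148, 159, 97) = #949f61.

#949f61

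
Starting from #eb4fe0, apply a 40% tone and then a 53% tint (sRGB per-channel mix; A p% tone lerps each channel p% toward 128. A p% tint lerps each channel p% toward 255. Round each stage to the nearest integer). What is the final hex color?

#eb4fe0 is rgb(235, 79, 224).
Per channel, c → c + 0.4(128 − c):
  R: 235 + 0.4×(128−235) = 235 − 42.8 = 192.2 → 192
  G: 79 + 0.4×(128−79) = 79 + 19.6 = 98.6 → 99
  B: 224 + 0.4×(128−224) = 224 − 38.4 = 185.6 → 186
After the tone: rgb(192, 99, 186) = #c063ba.
Per channel, c → c + 0.53(255 − c):
  R: 192 + 33.39 = 225.39 → 225
  G: 99 + 82.68 = 181.68 → 182
  B: 186 + 0.53×(255−186) = 186 + 36.57 = 222.57 → 223
rgb(225, 182, 223) = #e1b6df.

#e1b6df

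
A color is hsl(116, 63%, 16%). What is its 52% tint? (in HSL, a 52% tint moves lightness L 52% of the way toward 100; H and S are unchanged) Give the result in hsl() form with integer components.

L moves 52% from 16 toward 100: 16 + 43.68 = 59.68 → 60.
H and S are unchanged.

hsl(116, 63%, 60%)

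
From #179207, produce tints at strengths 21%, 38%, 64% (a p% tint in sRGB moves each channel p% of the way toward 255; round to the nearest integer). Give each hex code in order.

#48A93B, #6FBB65, #ABD8A6

#179207 is rgb(23, 146, 7).
21%: (23 + 48.72 = 71.72→72, 146 + 22.89 = 168.89→169, 7 + 52.08 = 59.08→59) → #48A93B
38%: (23 + 88.16 = 111.16→111, 146 + 41.42 = 187.42→187, 7 + 94.24 = 101.24→101) → #6FBB65
64%: (23 + 148.48 = 171.48→171, 146 + 69.76 = 215.76→216, 7 + 158.72 = 165.72→166) → #ABD8A6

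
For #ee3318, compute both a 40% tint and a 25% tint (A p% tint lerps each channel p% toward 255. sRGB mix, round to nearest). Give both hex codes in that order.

#f58574, #f26652

#ee3318 is rgb(238, 51, 24).
40% tint:
  R: 238 + 0.4×(255−238) = 238 + 6.8 = 244.8 → 245
  G: 51 + 81.6 = 132.6 → 133
  B: 24 + 0.4×(255−24) = 24 + 92.4 = 116.4 → 116
  → #f58574
25% tint:
  R: 238 + 0.25×(255−238) = 238 + 4.25 = 242.25 → 242
  G: 51 + 51 = 102 → 102
  B: 24 + 0.25×(255−24) = 24 + 57.75 = 81.75 → 82
  → #f26652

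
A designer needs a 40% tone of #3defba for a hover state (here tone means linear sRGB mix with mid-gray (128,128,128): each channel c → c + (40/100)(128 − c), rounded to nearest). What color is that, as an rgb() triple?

rgb(88, 195, 163)

#3defba is rgb(61, 239, 186).
A 40% tone moves each channel 40% toward 128:
  R: 61 + 26.8 = 87.8 → 88
  G: 239 + 0.4×(128−239) = 239 − 44.4 = 194.6 → 195
  B: 186 − 23.2 = 162.8 → 163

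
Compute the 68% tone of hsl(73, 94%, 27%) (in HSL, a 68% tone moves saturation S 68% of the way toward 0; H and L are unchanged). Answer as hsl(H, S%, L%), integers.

hsl(73, 30%, 27%)

S moves 68% from 94 toward 0: 94 − 63.92 = 30.08 → 30.
H and L are unchanged.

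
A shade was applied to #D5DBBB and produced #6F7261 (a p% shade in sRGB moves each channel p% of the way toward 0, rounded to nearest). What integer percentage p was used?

#D5DBBB is rgb(213, 219, 187); #6F7261 is rgb(111, 114, 97).
On the G channel (widest range): 114 ≈ 219 + (p/100)(0 − 219), so p ≈ 100×(114 − 219)/(0 − 219) = -10500/-219 = 47.95.
p = 48 reproduces all three channels after rounding.

48%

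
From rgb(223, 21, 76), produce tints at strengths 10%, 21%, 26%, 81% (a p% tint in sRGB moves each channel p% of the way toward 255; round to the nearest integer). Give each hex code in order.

10%: (223 + 3.2 = 226.2→226, 21 + 23.4 = 44.4→44, 76 + 17.9 = 93.9→94) → #e22c5e
21%: (223 + 6.72 = 229.72→230, 21 + 49.14 = 70.14→70, 76 + 37.59 = 113.59→114) → #e64672
26%: (223 + 8.32 = 231.32→231, 21 + 60.84 = 81.84→82, 76 + 46.54 = 122.54→123) → #e7527b
81%: (223 + 25.92 = 248.92→249, 21 + 189.54 = 210.54→211, 76 + 144.99 = 220.99→221) → #f9d3dd

#e22c5e, #e64672, #e7527b, #f9d3dd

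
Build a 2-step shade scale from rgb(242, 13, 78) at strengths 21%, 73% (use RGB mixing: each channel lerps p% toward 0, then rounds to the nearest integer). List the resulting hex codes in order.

#BF0A3E, #410415

21%: (242 − 50.82 = 191.18→191, 13 − 2.73 = 10.27→10, 78 − 16.38 = 61.62→62) → #BF0A3E
73%: (242 − 176.66 = 65.34→65, 13 − 9.49 = 3.51→4, 78 − 56.94 = 21.06→21) → #410415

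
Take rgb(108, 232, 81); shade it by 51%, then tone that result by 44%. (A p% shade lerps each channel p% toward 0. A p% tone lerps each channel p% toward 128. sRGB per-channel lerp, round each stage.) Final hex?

Per channel, c → c + 0.51(0 − c):
  R: 108 − 55.08 = 52.92 → 53
  G: 232 + 0.51×(0−232) = 232 − 118.32 = 113.68 → 114
  B: 81 + 0.51×(0−81) = 81 − 41.31 = 39.69 → 40
After the shade: rgb(53, 114, 40) = #357228.
A 44% tone moves each channel 44% toward 128:
  R: 53 + 0.44×(128−53) = 53 + 33 = 86 → 86
  G: 114 + 6.16 = 120.16 → 120
  B: 40 + 38.72 = 78.72 → 79
rgb(86, 120, 79) = #56784F.

#56784F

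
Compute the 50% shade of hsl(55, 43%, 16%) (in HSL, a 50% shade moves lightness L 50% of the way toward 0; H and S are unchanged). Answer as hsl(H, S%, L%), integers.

L moves 50% from 16 toward 0: 16 − 8 = 8 → 8.
H and S are unchanged.

hsl(55, 43%, 8%)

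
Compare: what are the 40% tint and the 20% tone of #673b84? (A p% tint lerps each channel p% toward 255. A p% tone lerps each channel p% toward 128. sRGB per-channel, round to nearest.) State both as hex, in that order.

#673b84 is rgb(103, 59, 132).
40% tint:
  R: 103 + 60.8 = 163.8 → 164
  G: 59 + 0.4×(255−59) = 59 + 78.4 = 137.4 → 137
  B: 132 + 0.4×(255−132) = 132 + 49.2 = 181.2 → 181
  → #a489b5
20% tone:
  R: 103 + 5 = 108 → 108
  G: 59 + 0.2×(128−59) = 59 + 13.8 = 72.8 → 73
  B: 132 − 0.8 = 131.2 → 131
  → #6c4983

#a489b5, #6c4983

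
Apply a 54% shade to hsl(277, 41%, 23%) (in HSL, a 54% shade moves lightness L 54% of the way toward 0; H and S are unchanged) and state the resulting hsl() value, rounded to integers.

hsl(277, 41%, 11%)

L moves 54% from 23 toward 0: 23 − 12.42 = 10.58 → 11.
H and S are unchanged.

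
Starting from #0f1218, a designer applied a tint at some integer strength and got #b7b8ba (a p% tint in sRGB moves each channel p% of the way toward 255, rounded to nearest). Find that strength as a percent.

#0f1218 is rgb(15, 18, 24); #b7b8ba is rgb(183, 184, 186).
On the R channel (widest range): 183 ≈ 15 + (p/100)(255 − 15), so p ≈ 100×(183 − 15)/(255 − 15) = 16800/240 = 70.00.
p = 70 reproduces all three channels after rounding.

70%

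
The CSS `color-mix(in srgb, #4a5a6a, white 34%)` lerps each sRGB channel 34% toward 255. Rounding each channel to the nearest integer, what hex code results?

#88929d

#4a5a6a is rgb(74, 90, 106).
A 34% tint moves each channel 34% toward 255:
  R: 74 + 0.34×(255−74) = 74 + 61.54 = 135.54 → 136
  G: 90 + 56.1 = 146.1 → 146
  B: 106 + 0.34×(255−106) = 106 + 50.66 = 156.66 → 157
rgb(136, 146, 157) = #88929d.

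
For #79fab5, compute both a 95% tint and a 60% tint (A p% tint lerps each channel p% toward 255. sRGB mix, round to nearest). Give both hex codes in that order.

#f8fffb, #c9fde1

#79fab5 is rgb(121, 250, 181).
95% tint:
  R: 121 + 0.95×(255−121) = 121 + 127.3 = 248.3 → 248
  G: 250 + 0.95×(255−250) = 250 + 4.75 = 254.75 → 255
  B: 181 + 0.95×(255−181) = 181 + 70.3 = 251.3 → 251
  → #f8fffb
60% tint:
  R: 121 + 0.6×(255−121) = 121 + 80.4 = 201.4 → 201
  G: 250 + 0.6×(255−250) = 250 + 3 = 253 → 253
  B: 181 + 0.6×(255−181) = 181 + 44.4 = 225.4 → 225
  → #c9fde1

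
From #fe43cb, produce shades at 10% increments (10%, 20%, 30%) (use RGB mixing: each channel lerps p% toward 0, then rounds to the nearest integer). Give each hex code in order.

#fe43cb is rgb(254, 67, 203).
10%: (254 − 25.4 = 228.6→229, 67 − 6.7 = 60.3→60, 203 − 20.3 = 182.7→183) → #e53cb7
20%: (254 − 50.8 = 203.2→203, 67 − 13.4 = 53.6→54, 203 − 40.6 = 162.4→162) → #cb36a2
30%: (254 − 76.2 = 177.8→178, 67 − 20.1 = 46.9→47, 203 − 60.9 = 142.1→142) → #b22f8e

#e53cb7, #cb36a2, #b22f8e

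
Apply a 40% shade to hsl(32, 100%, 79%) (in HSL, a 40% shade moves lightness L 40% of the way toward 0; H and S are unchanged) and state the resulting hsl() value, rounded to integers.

L moves 40% from 79 toward 0: 79 − 31.6 = 47.4 → 47.
H and S are unchanged.

hsl(32, 100%, 47%)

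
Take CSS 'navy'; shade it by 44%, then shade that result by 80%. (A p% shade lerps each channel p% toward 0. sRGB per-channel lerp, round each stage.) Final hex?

#00000e

CSS navy is rgb(0, 0, 128).
Per channel, c → c + 0.44(0 − c):
  R: 0 + 0.44×(0−0) = 0 + 0 = 0 → 0
  G: 0 + 0 = 0 → 0
  B: 128 + 0.44×(0−128) = 128 − 56.32 = 71.68 → 72
After the shade: rgb(0, 0, 72) = #000048.
Per channel, c → c + 0.8(0 − c):
  R: 0 + 0.8×(0−0) = 0 + 0 = 0 → 0
  G: 0 + 0 = 0 → 0
  B: 72 − 57.6 = 14.4 → 14
rgb(0, 0, 14) = #00000e.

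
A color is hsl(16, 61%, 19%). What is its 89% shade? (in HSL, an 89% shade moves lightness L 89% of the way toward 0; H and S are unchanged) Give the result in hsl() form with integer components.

L moves 89% from 19 toward 0: 19 − 16.91 = 2.09 → 2.
H and S are unchanged.

hsl(16, 61%, 2%)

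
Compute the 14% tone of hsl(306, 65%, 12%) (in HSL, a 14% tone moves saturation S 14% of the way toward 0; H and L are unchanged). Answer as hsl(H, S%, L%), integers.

hsl(306, 56%, 12%)

S moves 14% from 65 toward 0: 65 − 9.1 = 55.9 → 56.
H and L are unchanged.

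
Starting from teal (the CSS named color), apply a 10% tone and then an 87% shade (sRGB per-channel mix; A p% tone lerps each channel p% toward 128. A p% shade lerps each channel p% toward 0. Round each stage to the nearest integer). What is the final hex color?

#021111

CSS teal is rgb(0, 128, 128).
Lerp each channel 10% toward 128:
  R: 0 + 0.1×(128−0) = 0 + 12.8 = 12.8 → 13
  G: 128 + 0 = 128 → 128
  B: 128 + 0.1×(128−128) = 128 + 0 = 128 → 128
After the tone: rgb(13, 128, 128) = #0D8080.
An 87% shade moves each channel 87% toward 0:
  R: 13 + 0.87×(0−13) = 13 − 11.31 = 1.69 → 2
  G: 128 + 0.87×(0−128) = 128 − 111.36 = 16.64 → 17
  B: 128 − 111.36 = 16.64 → 17
rgb(2, 17, 17) = #021111.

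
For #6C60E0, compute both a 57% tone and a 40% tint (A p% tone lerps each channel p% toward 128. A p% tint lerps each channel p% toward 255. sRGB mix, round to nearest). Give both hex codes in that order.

#6C60E0 is rgb(108, 96, 224).
57% tone:
  R: 108 + 11.4 = 119.4 → 119
  G: 96 + 18.24 = 114.24 → 114
  B: 224 + 0.57×(128−224) = 224 − 54.72 = 169.28 → 169
  → #7772A9
40% tint:
  R: 108 + 58.8 = 166.8 → 167
  G: 96 + 63.6 = 159.6 → 160
  B: 224 + 12.4 = 236.4 → 236
  → #A7A0EC

#7772A9, #A7A0EC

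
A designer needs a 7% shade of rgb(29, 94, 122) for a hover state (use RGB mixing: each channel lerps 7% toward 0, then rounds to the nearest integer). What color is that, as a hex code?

A 7% shade moves each channel 7% toward 0:
  R: 29 − 2.03 = 26.97 → 27
  G: 94 − 6.58 = 87.42 → 87
  B: 122 − 8.54 = 113.46 → 113
rgb(27, 87, 113) = #1b5771.

#1b5771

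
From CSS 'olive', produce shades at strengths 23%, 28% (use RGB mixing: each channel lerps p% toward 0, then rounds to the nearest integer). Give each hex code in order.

CSS olive is rgb(128, 128, 0).
23%: (128 − 29.44 = 98.56→99, 128 − 29.44 = 98.56→99, 0→0) → #636300
28%: (128 − 35.84 = 92.16→92, 128 − 35.84 = 92.16→92, 0→0) → #5c5c00

#636300, #5c5c00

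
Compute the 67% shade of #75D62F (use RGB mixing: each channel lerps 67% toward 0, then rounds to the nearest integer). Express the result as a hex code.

#75D62F is rgb(117, 214, 47).
Per channel, c → c + 0.67(0 − c):
  R: 117 + 0.67×(0−117) = 117 − 78.39 = 38.61 → 39
  G: 214 + 0.67×(0−214) = 214 − 143.38 = 70.62 → 71
  B: 47 + 0.67×(0−47) = 47 − 31.49 = 15.51 → 16
rgb(39, 71, 16) = #274710.

#274710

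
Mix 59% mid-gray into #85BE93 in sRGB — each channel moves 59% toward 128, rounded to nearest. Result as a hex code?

#85BE93 is rgb(133, 190, 147).
Lerp each channel 59% toward 128:
  R: 133 − 2.95 = 130.05 → 130
  G: 190 − 36.58 = 153.42 → 153
  B: 147 + 0.59×(128−147) = 147 − 11.21 = 135.79 → 136
rgb(130, 153, 136) = #829988.

#829988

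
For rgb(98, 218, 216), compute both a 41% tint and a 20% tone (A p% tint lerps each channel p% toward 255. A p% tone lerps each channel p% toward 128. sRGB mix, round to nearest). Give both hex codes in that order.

41% tint:
  R: 98 + 0.41×(255−98) = 98 + 64.37 = 162.37 → 162
  G: 218 + 0.41×(255−218) = 218 + 15.17 = 233.17 → 233
  B: 216 + 15.99 = 231.99 → 232
  → #A2E9E8
20% tone:
  R: 98 + 6 = 104 → 104
  G: 218 − 18 = 200 → 200
  B: 216 + 0.2×(128−216) = 216 − 17.6 = 198.4 → 198
  → #68C8C6

#A2E9E8, #68C8C6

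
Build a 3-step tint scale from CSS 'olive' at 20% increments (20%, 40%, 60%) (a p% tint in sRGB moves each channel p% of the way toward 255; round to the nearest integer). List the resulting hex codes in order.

CSS olive is rgb(128, 128, 0).
20%: (128 + 25.4 = 153.4→153, 128 + 25.4 = 153.4→153, 0 + 51 = 51→51) → #999933
40%: (128 + 50.8 = 178.8→179, 128 + 50.8 = 178.8→179, 0 + 102 = 102→102) → #B3B366
60%: (128 + 76.2 = 204.2→204, 128 + 76.2 = 204.2→204, 0 + 153 = 153→153) → #CCCC99

#999933, #B3B366, #CCCC99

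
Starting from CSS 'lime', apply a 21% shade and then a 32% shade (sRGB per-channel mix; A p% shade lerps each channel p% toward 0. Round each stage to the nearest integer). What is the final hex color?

#008900

CSS lime is rgb(0, 255, 0).
Per channel, c → c + 0.21(0 − c):
  R: 0 + 0.21×(0−0) = 0 + 0 = 0 → 0
  G: 255 − 53.55 = 201.45 → 201
  B: 0 + 0 = 0 → 0
After the shade: rgb(0, 201, 0) = #00C900.
Per channel, c → c + 0.32(0 − c):
  R: 0 + 0.32×(0−0) = 0 + 0 = 0 → 0
  G: 201 + 0.32×(0−201) = 201 − 64.32 = 136.68 → 137
  B: 0 + 0.32×(0−0) = 0 + 0 = 0 → 0
rgb(0, 137, 0) = #008900.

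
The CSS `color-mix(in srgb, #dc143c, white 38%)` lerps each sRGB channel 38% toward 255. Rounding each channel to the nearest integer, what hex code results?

#e96d86

#dc143c is rgb(220, 20, 60).
A 38% tint moves each channel 38% toward 255:
  R: 220 + 13.3 = 233.3 → 233
  G: 20 + 89.3 = 109.3 → 109
  B: 60 + 0.38×(255−60) = 60 + 74.1 = 134.1 → 134
rgb(233, 109, 134) = #e96d86.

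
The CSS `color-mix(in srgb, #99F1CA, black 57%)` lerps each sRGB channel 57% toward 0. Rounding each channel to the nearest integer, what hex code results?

#99F1CA is rgb(153, 241, 202).
A 57% shade moves each channel 57% toward 0:
  R: 153 − 87.21 = 65.79 → 66
  G: 241 − 137.37 = 103.63 → 104
  B: 202 + 0.57×(0−202) = 202 − 115.14 = 86.86 → 87
rgb(66, 104, 87) = #426857.

#426857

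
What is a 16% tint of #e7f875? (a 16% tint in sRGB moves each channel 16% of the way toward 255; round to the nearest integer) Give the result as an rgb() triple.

rgb(235, 249, 139)

#e7f875 is rgb(231, 248, 117).
Per channel, c → c + 0.16(255 − c):
  R: 231 + 0.16×(255−231) = 231 + 3.84 = 234.84 → 235
  G: 248 + 1.12 = 249.12 → 249
  B: 117 + 22.08 = 139.08 → 139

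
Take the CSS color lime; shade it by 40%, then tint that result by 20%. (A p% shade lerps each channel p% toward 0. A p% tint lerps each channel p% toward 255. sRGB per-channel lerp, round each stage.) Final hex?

CSS lime is rgb(0, 255, 0).
A 40% shade moves each channel 40% toward 0:
  R: 0 + 0 = 0 → 0
  G: 255 − 102 = 153 → 153
  B: 0 + 0 = 0 → 0
After the shade: rgb(0, 153, 0) = #009900.
Lerp each channel 20% toward 255:
  R: 0 + 51 = 51 → 51
  G: 153 + 20.4 = 173.4 → 173
  B: 0 + 0.2×(255−0) = 0 + 51 = 51 → 51
rgb(51, 173, 51) = #33ad33.

#33ad33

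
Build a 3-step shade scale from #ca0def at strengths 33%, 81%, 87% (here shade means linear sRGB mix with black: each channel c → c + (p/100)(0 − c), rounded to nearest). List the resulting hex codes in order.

#ca0def is rgb(202, 13, 239).
33%: (202 − 66.66 = 135.34→135, 13 − 4.29 = 8.71→9, 239 − 78.87 = 160.13→160) → #8709a0
81%: (202 − 163.62 = 38.38→38, 13 − 10.53 = 2.47→2, 239 − 193.59 = 45.41→45) → #26022d
87%: (202 − 175.74 = 26.26→26, 13 − 11.31 = 1.69→2, 239 − 207.93 = 31.07→31) → #1a021f

#8709a0, #26022d, #1a021f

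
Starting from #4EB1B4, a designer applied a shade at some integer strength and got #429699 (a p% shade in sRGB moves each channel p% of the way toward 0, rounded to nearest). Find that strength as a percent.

15%

#4EB1B4 is rgb(78, 177, 180); #429699 is rgb(66, 150, 153).
On the B channel (widest range): 153 ≈ 180 + (p/100)(0 − 180), so p ≈ 100×(153 − 180)/(0 − 180) = -2700/-180 = 15.00.
p = 15 reproduces all three channels after rounding.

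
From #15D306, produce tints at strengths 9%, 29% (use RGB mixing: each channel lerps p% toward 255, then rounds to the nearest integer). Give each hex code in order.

#2AD71C, #59E04E

#15D306 is rgb(21, 211, 6).
9%: (21 + 21.06 = 42.06→42, 211 + 3.96 = 214.96→215, 6 + 22.41 = 28.41→28) → #2AD71C
29%: (21 + 67.86 = 88.86→89, 211 + 12.76 = 223.76→224, 6 + 72.21 = 78.21→78) → #59E04E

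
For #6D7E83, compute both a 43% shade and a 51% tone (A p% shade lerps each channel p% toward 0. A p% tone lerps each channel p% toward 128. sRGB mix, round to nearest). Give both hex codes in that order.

#6D7E83 is rgb(109, 126, 131).
43% shade:
  R: 109 + 0.43×(0−109) = 109 − 46.87 = 62.13 → 62
  G: 126 + 0.43×(0−126) = 126 − 54.18 = 71.82 → 72
  B: 131 − 56.33 = 74.67 → 75
  → #3E484B
51% tone:
  R: 109 + 9.69 = 118.69 → 119
  G: 126 + 1.02 = 127.02 → 127
  B: 131 + 0.51×(128−131) = 131 − 1.53 = 129.47 → 129
  → #777F81

#3E484B, #777F81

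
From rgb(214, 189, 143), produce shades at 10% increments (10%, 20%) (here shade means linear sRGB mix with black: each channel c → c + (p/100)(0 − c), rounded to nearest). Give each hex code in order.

10%: (214 − 21.4 = 192.6→193, 189 − 18.9 = 170.1→170, 143 − 14.3 = 128.7→129) → #c1aa81
20%: (214 − 42.8 = 171.2→171, 189 − 37.8 = 151.2→151, 143 − 28.6 = 114.4→114) → #ab9772

#c1aa81, #ab9772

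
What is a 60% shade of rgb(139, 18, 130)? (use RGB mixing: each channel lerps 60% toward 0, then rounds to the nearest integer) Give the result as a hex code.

Per channel, c → c + 0.6(0 − c):
  R: 139 + 0.6×(0−139) = 139 − 83.4 = 55.6 → 56
  G: 18 − 10.8 = 7.2 → 7
  B: 130 + 0.6×(0−130) = 130 − 78 = 52 → 52
rgb(56, 7, 52) = #380734.

#380734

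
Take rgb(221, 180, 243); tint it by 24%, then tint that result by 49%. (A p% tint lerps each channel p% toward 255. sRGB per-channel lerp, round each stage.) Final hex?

#f2e2fa

A 24% tint moves each channel 24% toward 255:
  R: 221 + 0.24×(255−221) = 221 + 8.16 = 229.16 → 229
  G: 180 + 0.24×(255−180) = 180 + 18 = 198 → 198
  B: 243 + 0.24×(255−243) = 243 + 2.88 = 245.88 → 246
After the tint: rgb(229, 198, 246) = #e5c6f6.
Per channel, c → c + 0.49(255 − c):
  R: 229 + 0.49×(255−229) = 229 + 12.74 = 241.74 → 242
  G: 198 + 0.49×(255−198) = 198 + 27.93 = 225.93 → 226
  B: 246 + 4.41 = 250.41 → 250
rgb(242, 226, 250) = #f2e2fa.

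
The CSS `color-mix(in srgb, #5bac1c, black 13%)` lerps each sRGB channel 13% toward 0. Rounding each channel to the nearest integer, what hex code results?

#5bac1c is rgb(91, 172, 28).
Lerp each channel 13% toward 0:
  R: 91 − 11.83 = 79.17 → 79
  G: 172 + 0.13×(0−172) = 172 − 22.36 = 149.64 → 150
  B: 28 − 3.64 = 24.36 → 24
rgb(79, 150, 24) = #4f9618.

#4f9618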